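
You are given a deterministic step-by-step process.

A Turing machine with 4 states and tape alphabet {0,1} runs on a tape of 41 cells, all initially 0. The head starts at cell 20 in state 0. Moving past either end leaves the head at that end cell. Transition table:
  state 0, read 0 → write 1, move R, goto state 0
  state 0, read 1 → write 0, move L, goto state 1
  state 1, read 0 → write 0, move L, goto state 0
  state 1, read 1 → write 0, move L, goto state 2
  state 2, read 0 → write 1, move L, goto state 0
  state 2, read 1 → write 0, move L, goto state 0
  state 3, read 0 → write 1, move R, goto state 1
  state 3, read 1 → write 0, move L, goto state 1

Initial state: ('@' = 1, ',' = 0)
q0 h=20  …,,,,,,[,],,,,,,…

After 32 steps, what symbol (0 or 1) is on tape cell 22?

1

[0] q0 h=20  …,,,,,,[,],,,,,,…
[1] q0 h=21  …,,,,,@[,],,,,,,…
[2] q0 h=22  …,,,,@@[,],,,,,,…
[3] q0 h=23  …,,,@@@[,],,,,,,…
[4] q0 h=24  …,,@@@@[,],,,,,,…
[5] q0 h=25  …,@@@@@[,],,,,,,…
[6] q0 h=26  …@@@@@@[,],,,,,,…
[7] q0 h=27  …@@@@@@[,],,,,,,…
[8] q0 h=28  …@@@@@@[,],,,,,,…
[9] q0 h=29  …@@@@@@[,],,,,,,…
[10] q0 h=30  …@@@@@@[,],,,,,,…
[11] q0 h=31  …@@@@@@[,],,,,,,…
[12] q0 h=32  …@@@@@@[,],,,,,,…
[13] q0 h=33  …@@@@@@[,],,,,,,…
[14] q0 h=34  …@@@@@@[,],,,,,,|
[15] q0 h=35  …@@@@@@[,],,,,,|
[16] q0 h=36  …@@@@@@[,],,,,|
[17] q0 h=37  …@@@@@@[,],,,|
[18] q0 h=38  …@@@@@@[,],,|
[19] q0 h=39  …@@@@@@[,],|
[20] q0 h=40  …@@@@@@[,]|
[21] q0 h=40  …@@@@@@[@]|
[22] q1 h=39  …@@@@@@[@],|
[23] q2 h=38  …@@@@@@[@],,|
[24] q0 h=37  …@@@@@@[@],,,|
[25] q1 h=36  …@@@@@@[@],,,,|
[26] q2 h=35  …@@@@@@[@],,,,,|
[27] q0 h=34  …@@@@@@[@],,,,,,|
[28] q1 h=33  …@@@@@@[@],,,,,,…
[29] q2 h=32  …@@@@@@[@],,,,,,…
[30] q0 h=31  …@@@@@@[@],,,,,,…
[31] q1 h=30  …@@@@@@[@],,,,,,…
[32] q2 h=29  …@@@@@@[@],,,,,,…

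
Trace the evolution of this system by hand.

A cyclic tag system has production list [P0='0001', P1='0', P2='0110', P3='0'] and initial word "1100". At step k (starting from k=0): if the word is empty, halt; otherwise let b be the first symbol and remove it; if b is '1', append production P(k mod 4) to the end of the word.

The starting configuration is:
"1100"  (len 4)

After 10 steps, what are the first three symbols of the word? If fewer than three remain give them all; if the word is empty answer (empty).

(empty)

t=0: "1100"  (len 4)
t=1: "1000001"  (len 7)
t=2: "0000010"  (len 7)
t=3: "000010"  (len 6)
t=4: "00010"  (len 5)
t=5: "0010"  (len 4)
t=6: "010"  (len 3)
t=7: "10"  (len 2)
t=8: "00"  (len 2)
t=9: "0"  (len 1)
t=10: (halted — word empty)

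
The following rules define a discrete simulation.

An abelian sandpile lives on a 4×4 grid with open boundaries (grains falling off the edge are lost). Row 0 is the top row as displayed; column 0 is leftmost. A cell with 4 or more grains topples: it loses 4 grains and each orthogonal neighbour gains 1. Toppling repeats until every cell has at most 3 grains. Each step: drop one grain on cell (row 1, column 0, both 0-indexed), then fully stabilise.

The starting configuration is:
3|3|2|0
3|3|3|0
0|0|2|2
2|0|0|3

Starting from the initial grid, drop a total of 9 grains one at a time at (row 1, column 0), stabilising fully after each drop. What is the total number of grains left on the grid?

0) 3|3|2|0
3|3|3|0
0|0|2|2
2|0|0|3
1) 1|2|0|1
2|2|1|1
1|1|3|2
2|0|0|3
2) 1|2|0|1
3|2|1|1
1|1|3|2
2|0|0|3
3) 2|2|0|1
0|3|1|1
2|1|3|2
2|0|0|3
4) 2|2|0|1
1|3|1|1
2|1|3|2
2|0|0|3
5) 2|2|0|1
2|3|1|1
2|1|3|2
2|0|0|3
6) 2|2|0|1
3|3|1|1
2|1|3|2
2|0|0|3
7) 3|3|0|1
1|0|2|1
3|2|3|2
2|0|0|3
8) 3|3|0|1
2|0|2|1
3|2|3|2
2|0|0|3
9) 3|3|0|1
3|0|2|1
3|2|3|2
2|0|0|3

28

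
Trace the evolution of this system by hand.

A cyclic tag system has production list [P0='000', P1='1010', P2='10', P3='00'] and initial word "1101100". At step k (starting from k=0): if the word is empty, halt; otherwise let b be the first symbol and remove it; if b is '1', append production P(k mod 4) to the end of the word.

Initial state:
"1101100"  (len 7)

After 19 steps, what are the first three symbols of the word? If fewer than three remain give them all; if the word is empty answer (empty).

0) "1101100"  (len 7)
1) "101100000"  (len 9)
2) "011000001010"  (len 12)
3) "11000001010"  (len 11)
4) "100000101000"  (len 12)
5) "00000101000000"  (len 14)
6) "0000101000000"  (len 13)
7) "000101000000"  (len 12)
8) "00101000000"  (len 11)
9) "0101000000"  (len 10)
10) "101000000"  (len 9)
11) "0100000010"  (len 10)
12) "100000010"  (len 9)
13) "00000010000"  (len 11)
14) "0000010000"  (len 10)
15) "000010000"  (len 9)
16) "00010000"  (len 8)
17) "0010000"  (len 7)
18) "010000"  (len 6)
19) "10000"  (len 5)

100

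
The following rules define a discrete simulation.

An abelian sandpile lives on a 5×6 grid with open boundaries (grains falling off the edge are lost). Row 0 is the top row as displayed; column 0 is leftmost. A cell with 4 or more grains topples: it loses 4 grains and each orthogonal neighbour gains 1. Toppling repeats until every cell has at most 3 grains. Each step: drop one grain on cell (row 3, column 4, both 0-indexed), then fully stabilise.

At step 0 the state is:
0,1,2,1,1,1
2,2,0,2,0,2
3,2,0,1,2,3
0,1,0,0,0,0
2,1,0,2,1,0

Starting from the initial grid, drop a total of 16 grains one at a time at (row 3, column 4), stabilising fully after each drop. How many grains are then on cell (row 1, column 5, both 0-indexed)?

k=0  0,1,2,1,1,1
2,2,0,2,0,2
3,2,0,1,2,3
0,1,0,0,0,0
2,1,0,2,1,0
k=1  0,1,2,1,1,1
2,2,0,2,0,2
3,2,0,1,2,3
0,1,0,0,1,0
2,1,0,2,1,0
k=2  0,1,2,1,1,1
2,2,0,2,0,2
3,2,0,1,2,3
0,1,0,0,2,0
2,1,0,2,1,0
k=3  0,1,2,1,1,1
2,2,0,2,0,2
3,2,0,1,2,3
0,1,0,0,3,0
2,1,0,2,1,0
k=4  0,1,2,1,1,1
2,2,0,2,0,2
3,2,0,1,3,3
0,1,0,1,0,1
2,1,0,2,2,0
k=5  0,1,2,1,1,1
2,2,0,2,0,2
3,2,0,1,3,3
0,1,0,1,1,1
2,1,0,2,2,0
k=6  0,1,2,1,1,1
2,2,0,2,0,2
3,2,0,1,3,3
0,1,0,1,2,1
2,1,0,2,2,0
k=7  0,1,2,1,1,1
2,2,0,2,0,2
3,2,0,1,3,3
0,1,0,1,3,1
2,1,0,2,2,0
k=8  0,1,2,1,1,1
2,2,0,2,1,3
3,2,0,2,1,0
0,1,0,2,1,3
2,1,0,2,3,0
k=9  0,1,2,1,1,1
2,2,0,2,1,3
3,2,0,2,1,0
0,1,0,2,2,3
2,1,0,2,3,0
k=10  0,1,2,1,1,1
2,2,0,2,1,3
3,2,0,2,1,0
0,1,0,2,3,3
2,1,0,2,3,0
k=11  0,1,2,1,1,1
2,2,0,2,1,3
3,2,0,2,2,1
0,1,0,3,2,0
2,1,0,3,0,2
k=12  0,1,2,1,1,1
2,2,0,2,1,3
3,2,0,2,2,1
0,1,0,3,3,0
2,1,0,3,0,2
k=13  0,1,2,1,1,1
2,2,0,2,1,3
3,2,0,3,3,1
0,1,1,1,1,1
2,1,1,0,2,2
k=14  0,1,2,1,1,1
2,2,0,2,1,3
3,2,0,3,3,1
0,1,1,1,2,1
2,1,1,0,2,2
k=15  0,1,2,1,1,1
2,2,0,2,1,3
3,2,0,3,3,1
0,1,1,1,3,1
2,1,1,0,2,2
k=16  0,1,2,1,1,1
2,2,0,3,2,3
3,2,1,0,1,2
0,1,1,3,1,2
2,1,1,0,3,2

3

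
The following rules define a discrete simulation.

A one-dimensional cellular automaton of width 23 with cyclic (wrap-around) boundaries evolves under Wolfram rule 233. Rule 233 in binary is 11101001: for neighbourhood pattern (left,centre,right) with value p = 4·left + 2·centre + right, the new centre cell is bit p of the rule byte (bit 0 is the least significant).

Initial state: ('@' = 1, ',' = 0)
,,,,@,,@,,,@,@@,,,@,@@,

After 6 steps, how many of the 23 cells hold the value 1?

[0] ,,,,@,,@,,,@,@@,,,@,@@,
[1] @@@,,,,,,@,,@@@,@,,@@@,
[2] @@@,@@@@,,,,@@@@,,,@@@@
[3] @@@@@@@@,@@,@@@@,@,@@@@
[4] @@@@@@@@@@@@@@@@@,@@@@@
[5] @@@@@@@@@@@@@@@@@@@@@@@
[6] @@@@@@@@@@@@@@@@@@@@@@@

23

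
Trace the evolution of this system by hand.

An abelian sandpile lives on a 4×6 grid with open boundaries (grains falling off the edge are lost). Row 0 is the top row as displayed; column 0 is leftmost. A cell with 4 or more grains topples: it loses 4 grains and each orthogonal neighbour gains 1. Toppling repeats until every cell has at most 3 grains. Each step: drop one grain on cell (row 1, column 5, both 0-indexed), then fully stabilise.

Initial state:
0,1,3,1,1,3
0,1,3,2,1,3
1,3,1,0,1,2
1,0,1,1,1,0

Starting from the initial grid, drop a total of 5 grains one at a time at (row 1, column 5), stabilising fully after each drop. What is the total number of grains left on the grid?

gen 0: 0,1,3,1,1,3
0,1,3,2,1,3
1,3,1,0,1,2
1,0,1,1,1,0
gen 1: 0,1,3,1,2,0
0,1,3,2,2,1
1,3,1,0,1,3
1,0,1,1,1,0
gen 2: 0,1,3,1,2,0
0,1,3,2,2,2
1,3,1,0,1,3
1,0,1,1,1,0
gen 3: 0,1,3,1,2,0
0,1,3,2,2,3
1,3,1,0,1,3
1,0,1,1,1,0
gen 4: 0,1,3,1,2,1
0,1,3,2,3,1
1,3,1,0,2,0
1,0,1,1,1,1
gen 5: 0,1,3,1,2,1
0,1,3,2,3,2
1,3,1,0,2,0
1,0,1,1,1,1

31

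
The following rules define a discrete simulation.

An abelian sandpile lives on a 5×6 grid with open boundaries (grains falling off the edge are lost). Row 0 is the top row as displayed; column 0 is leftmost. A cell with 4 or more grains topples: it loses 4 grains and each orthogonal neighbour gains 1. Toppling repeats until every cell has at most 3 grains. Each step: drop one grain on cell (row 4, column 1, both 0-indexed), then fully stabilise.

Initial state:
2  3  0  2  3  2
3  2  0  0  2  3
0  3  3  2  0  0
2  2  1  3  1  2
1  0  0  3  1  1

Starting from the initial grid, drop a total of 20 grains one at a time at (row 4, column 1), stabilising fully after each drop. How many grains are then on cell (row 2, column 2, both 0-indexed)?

2

step 0: 2  3  0  2  3  2
3  2  0  0  2  3
0  3  3  2  0  0
2  2  1  3  1  2
1  0  0  3  1  1
step 1: 2  3  0  2  3  2
3  2  0  0  2  3
0  3  3  2  0  0
2  2  1  3  1  2
1  1  0  3  1  1
step 2: 2  3  0  2  3  2
3  2  0  0  2  3
0  3  3  2  0  0
2  2  1  3  1  2
1  2  0  3  1  1
step 3: 2  3  0  2  3  2
3  2  0  0  2  3
0  3  3  2  0  0
2  2  1  3  1  2
1  3  0  3  1  1
step 4: 2  3  0  2  3  2
3  2  0  0  2  3
0  3  3  2  0  0
2  3  1  3  1  2
2  0  1  3  1  1
step 5: 2  3  0  2  3  2
3  2  0  0  2  3
0  3  3  2  0  0
2  3  1  3  1  2
2  1  1  3  1  1
step 6: 2  3  0  2  3  2
3  2  0  0  2  3
0  3  3  2  0  0
2  3  1  3  1  2
2  2  1  3  1  1
step 7: 2  3  0  2  3  2
3  2  0  0  2  3
0  3  3  2  0  0
2  3  1  3  1  2
2  3  1  3  1  1
step 8: 2  3  0  2  3  2
3  3  1  0  2  3
1  1  0  3  0  0
3  1  3  3  1  2
3  1  2  3  1  1
step 9: 2  3  0  2  3  2
3  3  1  0  2  3
1  1  0  3  0  0
3  1  3  3  1  2
3  2  2  3  1  1
step 10: 2  3  0  2  3  2
3  3  1  0  2  3
1  1  0  3  0  0
3  1  3  3  1  2
3  3  2  3  1  1
step 11: 2  3  0  2  3  2
3  3  1  0  2  3
2  1  0  3  0  0
0  3  3  3  1  2
1  1  3  3  1  1
step 12: 2  3  0  2  3  2
3  3  1  0  2  3
2  1  0  3  0  0
0  3  3  3  1  2
1  2  3  3  1  1
step 13: 2  3  0  2  3  2
3  3  1  0  2  3
2  1  0  3  0  0
0  3  3  3  1  2
1  3  3  3  1  1
step 14: 2  3  0  2  3  2
3  3  1  1  2  3
2  2  2  0  1  0
1  1  2  2  2  2
2  2  2  1  2  1
step 15: 2  3  0  2  3  2
3  3  1  1  2  3
2  2  2  0  1  0
1  1  2  2  2  2
2  3  2  1  2  1
step 16: 2  3  0  2  3  2
3  3  1  1  2  3
2  2  2  0  1  0
1  2  2  2  2  2
3  0  3  1  2  1
step 17: 2  3  0  2  3  2
3  3  1  1  2  3
2  2  2  0  1  0
1  2  2  2  2  2
3  1  3  1  2  1
step 18: 2  3  0  2  3  2
3  3  1  1  2  3
2  2  2  0  1  0
1  2  2  2  2  2
3  2  3  1  2  1
step 19: 2  3  0  2  3  2
3  3  1  1  2  3
2  2  2  0  1  0
1  2  2  2  2  2
3  3  3  1  2  1
step 20: 2  3  0  2  3  2
3  3  1  1  2  3
2  2  2  0  1  0
2  3  3  2  2  2
0  2  0  2  2  1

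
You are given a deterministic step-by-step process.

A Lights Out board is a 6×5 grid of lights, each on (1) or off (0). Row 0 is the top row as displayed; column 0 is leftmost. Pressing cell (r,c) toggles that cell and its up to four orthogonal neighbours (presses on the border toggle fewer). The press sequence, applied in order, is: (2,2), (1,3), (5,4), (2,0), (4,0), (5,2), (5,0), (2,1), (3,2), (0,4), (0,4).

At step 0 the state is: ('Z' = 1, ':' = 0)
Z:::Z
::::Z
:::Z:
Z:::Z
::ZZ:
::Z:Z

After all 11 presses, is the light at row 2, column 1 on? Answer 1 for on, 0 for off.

1

[0] Z:::Z
::::Z
:::Z:
Z:::Z
::ZZ:
::Z:Z
[1] Z:::Z
::Z:Z
:ZZ::
Z:Z:Z
::ZZ:
::Z:Z
[2] Z::ZZ
:::Z:
:ZZZ:
Z:Z:Z
::ZZ:
::Z:Z
[3] Z::ZZ
:::Z:
:ZZZ:
Z:Z:Z
::ZZZ
::ZZ:
[4] Z::ZZ
Z::Z:
Z:ZZ:
::Z:Z
::ZZZ
::ZZ:
[5] Z::ZZ
Z::Z:
Z:ZZ:
Z:Z:Z
ZZZZZ
Z:ZZ:
[6] Z::ZZ
Z::Z:
Z:ZZ:
Z:Z:Z
ZZ:ZZ
ZZ:::
[7] Z::ZZ
Z::Z:
Z:ZZ:
Z:Z:Z
:Z:ZZ
:::::
[8] Z::ZZ
ZZ:Z:
:Z:Z:
ZZZ:Z
:Z:ZZ
:::::
[9] Z::ZZ
ZZ:Z:
:ZZZ:
Z::ZZ
:ZZZZ
:::::
[10] Z::::
ZZ:ZZ
:ZZZ:
Z::ZZ
:ZZZZ
:::::
[11] Z::ZZ
ZZ:Z:
:ZZZ:
Z::ZZ
:ZZZZ
:::::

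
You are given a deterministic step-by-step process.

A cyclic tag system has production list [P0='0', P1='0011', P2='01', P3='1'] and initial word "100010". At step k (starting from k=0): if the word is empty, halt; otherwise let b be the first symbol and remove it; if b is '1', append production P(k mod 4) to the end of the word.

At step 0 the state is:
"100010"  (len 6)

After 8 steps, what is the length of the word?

[0] "100010"  (len 6)
[1] "000100"  (len 6)
[2] "00100"  (len 5)
[3] "0100"  (len 4)
[4] "100"  (len 3)
[5] "000"  (len 3)
[6] "00"  (len 2)
[7] "0"  (len 1)
[8] (halted — word empty)

0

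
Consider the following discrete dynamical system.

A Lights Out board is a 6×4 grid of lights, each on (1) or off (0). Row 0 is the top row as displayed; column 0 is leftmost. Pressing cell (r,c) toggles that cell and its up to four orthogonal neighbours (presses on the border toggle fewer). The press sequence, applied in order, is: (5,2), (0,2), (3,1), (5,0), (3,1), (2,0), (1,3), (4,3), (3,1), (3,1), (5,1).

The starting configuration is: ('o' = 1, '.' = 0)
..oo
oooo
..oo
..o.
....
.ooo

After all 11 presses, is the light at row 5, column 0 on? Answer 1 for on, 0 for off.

0

t=0: ..oo
oooo
..oo
..o.
....
.ooo
t=1: ..oo
oooo
..oo
..o.
..o.
....
t=2: .o..
oo.o
..oo
..o.
..o.
....
t=3: .o..
oo.o
.ooo
oo..
.oo.
....
t=4: .o..
oo.o
.ooo
oo..
ooo.
oo..
t=5: .o..
oo.o
..oo
..o.
o.o.
oo..
t=6: .o..
.o.o
oooo
o.o.
o.o.
oo..
t=7: .o.o
.oo.
ooo.
o.o.
o.o.
oo..
t=8: .o.o
.oo.
ooo.
o.oo
o..o
oo.o
t=9: .o.o
.oo.
o.o.
.o.o
oo.o
oo.o
t=10: .o.o
.oo.
ooo.
o.oo
o..o
oo.o
t=11: .o.o
.oo.
ooo.
o.oo
oo.o
..oo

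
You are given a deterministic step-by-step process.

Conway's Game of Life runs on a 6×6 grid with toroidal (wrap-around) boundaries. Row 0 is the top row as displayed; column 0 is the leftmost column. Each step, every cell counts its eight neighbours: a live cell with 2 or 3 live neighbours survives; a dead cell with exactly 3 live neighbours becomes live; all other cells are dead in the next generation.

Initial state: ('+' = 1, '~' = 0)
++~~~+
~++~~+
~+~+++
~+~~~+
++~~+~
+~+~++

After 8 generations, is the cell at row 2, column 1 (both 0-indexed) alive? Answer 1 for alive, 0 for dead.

0

[0] ++~~~+
~++~~+
~+~+++
~+~~~+
++~~+~
+~+~++
[1] ~~~+~~
~~~+~~
~+~+~+
~+~+~~
~~+++~
~~+++~
[2] ~~~~~~
~~~+~~
+~~+~~
++~~~~
~+~~~~
~~~~~~
[3] ~~~~~~
~~~~~~
+++~~~
+++~~~
++~~~~
~~~~~~
[4] ~~~~~~
~+~~~~
+~+~~~
~~~~~+
+~+~~~
~~~~~~
[5] ~~~~~~
~+~~~~
++~~~~
+~~~~+
~~~~~~
~~~~~~
[6] ~~~~~~
++~~~~
~+~~~+
++~~~+
~~~~~~
~~~~~~
[7] ~~~~~~
++~~~~
~~+~~+
~+~~~+
+~~~~~
~~~~~~
[8] ~~~~~~
++~~~~
~~+~~+
~+~~~+
+~~~~~
~~~~~~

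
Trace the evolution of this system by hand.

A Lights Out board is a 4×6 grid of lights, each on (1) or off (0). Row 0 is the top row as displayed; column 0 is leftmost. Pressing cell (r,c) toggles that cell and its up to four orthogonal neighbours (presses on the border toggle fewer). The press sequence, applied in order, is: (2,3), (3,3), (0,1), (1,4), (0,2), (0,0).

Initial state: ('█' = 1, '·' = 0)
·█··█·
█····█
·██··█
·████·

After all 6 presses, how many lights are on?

8

k=0  ·█··█·
█····█
·██··█
·████·
k=1  ·█··█·
█··█·█
·█·███
·██·█·
k=2  ·█··█·
█··█·█
·█··██
·█·█··
k=3  █·█·█·
██·█·█
·█··██
·█·█··
k=4  █·█···
██··█·
·█···█
·█·█··
k=5  ██·█··
███·█·
·█···█
·█·█··
k=6  ···█··
·██·█·
·█···█
·█·█··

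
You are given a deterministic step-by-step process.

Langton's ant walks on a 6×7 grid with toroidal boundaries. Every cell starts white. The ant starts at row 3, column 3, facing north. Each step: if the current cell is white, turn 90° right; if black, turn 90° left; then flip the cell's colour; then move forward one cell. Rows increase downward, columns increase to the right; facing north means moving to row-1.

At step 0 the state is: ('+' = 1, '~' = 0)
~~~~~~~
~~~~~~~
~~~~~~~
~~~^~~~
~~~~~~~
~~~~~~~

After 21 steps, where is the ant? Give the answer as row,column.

[0] ~~~~~~~
~~~~~~~
~~~~~~~
~~~^~~~
~~~~~~~
~~~~~~~
[1] ~~~~~~~
~~~~~~~
~~~~~~~
~~~+>~~
~~~~~~~
~~~~~~~
[2] ~~~~~~~
~~~~~~~
~~~~~~~
~~~++~~
~~~~v~~
~~~~~~~
[3] ~~~~~~~
~~~~~~~
~~~~~~~
~~~++~~
~~~<+~~
~~~~~~~
[4] ~~~~~~~
~~~~~~~
~~~~~~~
~~~^+~~
~~~++~~
~~~~~~~
[5] ~~~~~~~
~~~~~~~
~~~~~~~
~~<~+~~
~~~++~~
~~~~~~~
[6] ~~~~~~~
~~~~~~~
~~^~~~~
~~+~+~~
~~~++~~
~~~~~~~
[7] ~~~~~~~
~~~~~~~
~~+>~~~
~~+~+~~
~~~++~~
~~~~~~~
[8] ~~~~~~~
~~~~~~~
~~++~~~
~~+v+~~
~~~++~~
~~~~~~~
[9] ~~~~~~~
~~~~~~~
~~++~~~
~~<++~~
~~~++~~
~~~~~~~
[10] ~~~~~~~
~~~~~~~
~~++~~~
~~~++~~
~~v++~~
~~~~~~~
[11] ~~~~~~~
~~~~~~~
~~++~~~
~~~++~~
~<+++~~
~~~~~~~
[12] ~~~~~~~
~~~~~~~
~~++~~~
~^~++~~
~++++~~
~~~~~~~
[13] ~~~~~~~
~~~~~~~
~~++~~~
~+>++~~
~++++~~
~~~~~~~
[14] ~~~~~~~
~~~~~~~
~~++~~~
~++++~~
~+v++~~
~~~~~~~
[15] ~~~~~~~
~~~~~~~
~~++~~~
~++++~~
~+~>+~~
~~~~~~~
[16] ~~~~~~~
~~~~~~~
~~++~~~
~++^+~~
~+~~+~~
~~~~~~~
[17] ~~~~~~~
~~~~~~~
~~++~~~
~+<~+~~
~+~~+~~
~~~~~~~
[18] ~~~~~~~
~~~~~~~
~~++~~~
~+~~+~~
~+v~+~~
~~~~~~~
[19] ~~~~~~~
~~~~~~~
~~++~~~
~+~~+~~
~<+~+~~
~~~~~~~
[20] ~~~~~~~
~~~~~~~
~~++~~~
~+~~+~~
~~+~+~~
~v~~~~~
[21] ~~~~~~~
~~~~~~~
~~++~~~
~+~~+~~
~~+~+~~
<+~~~~~

5,0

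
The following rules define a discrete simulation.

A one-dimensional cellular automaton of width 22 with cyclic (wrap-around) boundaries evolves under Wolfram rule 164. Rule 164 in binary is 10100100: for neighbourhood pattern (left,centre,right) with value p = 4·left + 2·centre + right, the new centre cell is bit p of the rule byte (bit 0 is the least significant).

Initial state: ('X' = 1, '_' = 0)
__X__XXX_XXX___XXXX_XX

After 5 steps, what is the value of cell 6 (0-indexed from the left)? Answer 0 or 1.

step 0: __X__XXX_XXX___XXXX_XX
step 1: __X___X_X_X_____XX_X__
step 2: __X___XXXXX_______XX__
step 3: __X____XXX____________
step 4: __X_____X_____________
step 5: __X_____X_____________

0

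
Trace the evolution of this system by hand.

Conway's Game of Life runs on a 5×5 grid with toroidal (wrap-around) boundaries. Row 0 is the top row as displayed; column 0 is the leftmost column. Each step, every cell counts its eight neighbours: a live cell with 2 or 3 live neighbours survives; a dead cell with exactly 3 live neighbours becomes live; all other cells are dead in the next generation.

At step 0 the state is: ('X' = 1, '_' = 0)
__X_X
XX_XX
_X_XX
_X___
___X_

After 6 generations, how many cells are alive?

5

gen 0: __X_X
XX_XX
_X_XX
_X___
___X_
gen 1: _XX__
_X___
_X_X_
X__XX
__XX_
gen 2: _X_X_
XX___
_X_X_
XX___
X____
gen 3: _XX_X
XX__X
____X
XXX_X
X_X_X
gen 4: __X__
_XX_X
__X__
__X__
_____
gen 5: _XXX_
_XX__
__X__
_____
_____
gen 6: _X_X_
_____
_XX__
_____
__X__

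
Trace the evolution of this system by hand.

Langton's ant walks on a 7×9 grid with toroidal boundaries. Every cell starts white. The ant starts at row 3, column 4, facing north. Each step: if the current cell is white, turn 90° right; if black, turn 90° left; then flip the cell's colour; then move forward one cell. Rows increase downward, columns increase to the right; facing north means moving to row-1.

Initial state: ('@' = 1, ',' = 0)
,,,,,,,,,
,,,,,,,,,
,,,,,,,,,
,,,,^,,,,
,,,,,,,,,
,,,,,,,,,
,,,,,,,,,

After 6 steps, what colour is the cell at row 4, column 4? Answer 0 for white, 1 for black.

1

gen 0: ,,,,,,,,,
,,,,,,,,,
,,,,,,,,,
,,,,^,,,,
,,,,,,,,,
,,,,,,,,,
,,,,,,,,,
gen 1: ,,,,,,,,,
,,,,,,,,,
,,,,,,,,,
,,,,@>,,,
,,,,,,,,,
,,,,,,,,,
,,,,,,,,,
gen 2: ,,,,,,,,,
,,,,,,,,,
,,,,,,,,,
,,,,@@,,,
,,,,,v,,,
,,,,,,,,,
,,,,,,,,,
gen 3: ,,,,,,,,,
,,,,,,,,,
,,,,,,,,,
,,,,@@,,,
,,,,<@,,,
,,,,,,,,,
,,,,,,,,,
gen 4: ,,,,,,,,,
,,,,,,,,,
,,,,,,,,,
,,,,^@,,,
,,,,@@,,,
,,,,,,,,,
,,,,,,,,,
gen 5: ,,,,,,,,,
,,,,,,,,,
,,,,,,,,,
,,,<,@,,,
,,,,@@,,,
,,,,,,,,,
,,,,,,,,,
gen 6: ,,,,,,,,,
,,,,,,,,,
,,,^,,,,,
,,,@,@,,,
,,,,@@,,,
,,,,,,,,,
,,,,,,,,,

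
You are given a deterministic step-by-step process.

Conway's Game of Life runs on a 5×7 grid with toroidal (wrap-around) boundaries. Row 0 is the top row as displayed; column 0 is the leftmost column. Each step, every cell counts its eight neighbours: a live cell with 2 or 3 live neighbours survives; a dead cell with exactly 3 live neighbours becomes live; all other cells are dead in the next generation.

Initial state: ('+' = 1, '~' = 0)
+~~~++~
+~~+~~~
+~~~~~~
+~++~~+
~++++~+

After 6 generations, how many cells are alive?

10

t=0: +~~~++~
+~~+~~~
+~~~~~~
+~++~~+
~++++~+
t=1: +~~~~+~
++~~+~~
+~++~~~
~~~~+++
~~~~~~~
t=2: ++~~~~+
+~+++~~
+~++~~~
~~~++++
~~~~+~~
t=3: +++~+++
~~~~+~~
+~~~~~~
~~+~~++
~~~++~~
t=4: +++~~~+
~~~++~~
~~~~~++
~~~++++
~~~~~~~
t=5: ++++~~~
~++++~~
~~~~~~+
~~~~+~+
~++++~~
t=6: +~~~~~~
~~~~+~~
+~+~+~~
+~+~+~~
~~~~++~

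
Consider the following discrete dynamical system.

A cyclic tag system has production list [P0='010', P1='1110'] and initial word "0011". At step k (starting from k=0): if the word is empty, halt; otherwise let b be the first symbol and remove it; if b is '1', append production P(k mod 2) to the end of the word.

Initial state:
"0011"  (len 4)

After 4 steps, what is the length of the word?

gen 0: "0011"  (len 4)
gen 1: "011"  (len 3)
gen 2: "11"  (len 2)
gen 3: "1010"  (len 4)
gen 4: "0101110"  (len 7)

7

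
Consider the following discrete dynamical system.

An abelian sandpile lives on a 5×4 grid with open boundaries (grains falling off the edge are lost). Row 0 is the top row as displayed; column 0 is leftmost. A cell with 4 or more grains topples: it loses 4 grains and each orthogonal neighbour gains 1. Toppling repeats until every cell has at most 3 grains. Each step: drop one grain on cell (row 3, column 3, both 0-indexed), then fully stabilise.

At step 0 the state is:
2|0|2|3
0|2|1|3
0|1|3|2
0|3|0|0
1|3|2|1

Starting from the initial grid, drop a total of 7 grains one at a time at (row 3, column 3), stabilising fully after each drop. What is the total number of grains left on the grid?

35

k=0  2|0|2|3
0|2|1|3
0|1|3|2
0|3|0|0
1|3|2|1
k=1  2|0|2|3
0|2|1|3
0|1|3|2
0|3|0|1
1|3|2|1
k=2  2|0|2|3
0|2|1|3
0|1|3|2
0|3|0|2
1|3|2|1
k=3  2|0|2|3
0|2|1|3
0|1|3|2
0|3|0|3
1|3|2|1
k=4  2|0|2|3
0|2|1|3
0|1|3|3
0|3|1|0
1|3|2|2
k=5  2|0|2|3
0|2|1|3
0|1|3|3
0|3|1|1
1|3|2|2
k=6  2|0|2|3
0|2|1|3
0|1|3|3
0|3|1|2
1|3|2|2
k=7  2|0|2|3
0|2|1|3
0|1|3|3
0|3|1|3
1|3|2|2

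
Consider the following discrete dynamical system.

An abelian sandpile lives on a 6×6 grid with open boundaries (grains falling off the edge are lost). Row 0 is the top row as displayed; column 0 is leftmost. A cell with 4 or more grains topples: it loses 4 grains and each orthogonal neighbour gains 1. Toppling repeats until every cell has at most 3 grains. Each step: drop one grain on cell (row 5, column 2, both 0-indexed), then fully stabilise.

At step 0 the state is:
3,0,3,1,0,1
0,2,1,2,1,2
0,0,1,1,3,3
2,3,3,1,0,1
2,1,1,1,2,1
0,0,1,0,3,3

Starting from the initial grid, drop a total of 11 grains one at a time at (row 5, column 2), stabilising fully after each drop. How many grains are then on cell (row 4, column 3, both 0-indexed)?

2

[0] 3,0,3,1,0,1
0,2,1,2,1,2
0,0,1,1,3,3
2,3,3,1,0,1
2,1,1,1,2,1
0,0,1,0,3,3
[1] 3,0,3,1,0,1
0,2,1,2,1,2
0,0,1,1,3,3
2,3,3,1,0,1
2,1,1,1,2,1
0,0,2,0,3,3
[2] 3,0,3,1,0,1
0,2,1,2,1,2
0,0,1,1,3,3
2,3,3,1,0,1
2,1,1,1,2,1
0,0,3,0,3,3
[3] 3,0,3,1,0,1
0,2,1,2,1,2
0,0,1,1,3,3
2,3,3,1,0,1
2,1,2,1,2,1
0,1,0,1,3,3
[4] 3,0,3,1,0,1
0,2,1,2,1,2
0,0,1,1,3,3
2,3,3,1,0,1
2,1,2,1,2,1
0,1,1,1,3,3
[5] 3,0,3,1,0,1
0,2,1,2,1,2
0,0,1,1,3,3
2,3,3,1,0,1
2,1,2,1,2,1
0,1,2,1,3,3
[6] 3,0,3,1,0,1
0,2,1,2,1,2
0,0,1,1,3,3
2,3,3,1,0,1
2,1,2,1,2,1
0,1,3,1,3,3
[7] 3,0,3,1,0,1
0,2,1,2,1,2
0,0,1,1,3,3
2,3,3,1,0,1
2,1,3,1,2,1
0,2,0,2,3,3
[8] 3,0,3,1,0,1
0,2,1,2,1,2
0,0,1,1,3,3
2,3,3,1,0,1
2,1,3,1,2,1
0,2,1,2,3,3
[9] 3,0,3,1,0,1
0,2,1,2,1,2
0,0,1,1,3,3
2,3,3,1,0,1
2,1,3,1,2,1
0,2,2,2,3,3
[10] 3,0,3,1,0,1
0,2,1,2,1,2
0,0,1,1,3,3
2,3,3,1,0,1
2,1,3,1,2,1
0,2,3,2,3,3
[11] 3,0,3,1,0,1
0,2,1,2,1,2
0,1,2,1,3,3
3,0,1,2,0,1
2,3,1,2,2,1
0,3,1,3,3,3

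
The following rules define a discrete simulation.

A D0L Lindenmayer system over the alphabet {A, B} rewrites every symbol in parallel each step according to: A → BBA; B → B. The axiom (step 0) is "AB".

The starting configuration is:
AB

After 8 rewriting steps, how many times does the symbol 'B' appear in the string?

17

[0] AB
[1] BBAB
[2] BBBBAB
[3] BBBBBBAB
[4] BBBBBBBBAB
[5] BBBBBBBBBBAB
[6] BBBBBBBBBBBBAB
[7] BBBBBBBBBBBBBBAB
[8] BBBBBBBBBBBBBBBBAB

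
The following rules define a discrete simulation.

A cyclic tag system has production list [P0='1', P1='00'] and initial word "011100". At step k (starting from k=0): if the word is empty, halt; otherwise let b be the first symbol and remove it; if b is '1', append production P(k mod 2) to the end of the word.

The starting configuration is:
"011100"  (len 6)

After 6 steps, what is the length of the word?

5

k=0  "011100"  (len 6)
k=1  "11100"  (len 5)
k=2  "110000"  (len 6)
k=3  "100001"  (len 6)
k=4  "0000100"  (len 7)
k=5  "000100"  (len 6)
k=6  "00100"  (len 5)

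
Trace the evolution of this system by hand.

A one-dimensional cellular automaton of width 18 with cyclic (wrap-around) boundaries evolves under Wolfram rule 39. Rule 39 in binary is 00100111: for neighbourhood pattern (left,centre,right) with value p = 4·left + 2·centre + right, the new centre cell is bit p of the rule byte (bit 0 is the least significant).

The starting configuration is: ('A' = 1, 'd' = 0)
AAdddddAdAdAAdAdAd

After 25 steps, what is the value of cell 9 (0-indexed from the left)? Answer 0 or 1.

gen 0: AAdddddAdAdAAdAdAd
gen 1: dddAAAAAAAAddAAAAA
gen 2: dAAdddddddddAddddd
gen 3: AdddAAAAAAAAAdAAAA
gen 4: ddAAdddddddddAdddd
gen 5: AAdddAAAAAAAAAdAAA
gen 6: dddAAdddddddddAddd
gen 7: AAAdddAAAAAAAAAdAA
gen 8: ddddAAdddddddddAdd
gen 9: AAAAdddAAAAAAAAAdA
gen 10: dddddAAdddddddddAd
gen 11: AAAAAdddAAAAAAAAAd
gen 12: ddddddAAdddddddddA
gen 13: dAAAAAdddAAAAAAAAA
gen 14: AddddddAAddddddddd
gen 15: AdAAAAAdddAAAAAAAA
gen 16: dAddddddAAdddddddd
gen 17: AAdAAAAAdddAAAAAAA
gen 18: ddAddddddAAddddddd
gen 19: AAAdAAAAAdddAAAAAA
gen 20: dddAddddddAAdddddd
gen 21: AAAAdAAAAAdddAAAAA
gen 22: ddddAddddddAAddddd
gen 23: AAAAAdAAAAAdddAAAA
gen 24: dddddAddddddAAdddd
gen 25: AAAAAAdAAAAAdddAAA

1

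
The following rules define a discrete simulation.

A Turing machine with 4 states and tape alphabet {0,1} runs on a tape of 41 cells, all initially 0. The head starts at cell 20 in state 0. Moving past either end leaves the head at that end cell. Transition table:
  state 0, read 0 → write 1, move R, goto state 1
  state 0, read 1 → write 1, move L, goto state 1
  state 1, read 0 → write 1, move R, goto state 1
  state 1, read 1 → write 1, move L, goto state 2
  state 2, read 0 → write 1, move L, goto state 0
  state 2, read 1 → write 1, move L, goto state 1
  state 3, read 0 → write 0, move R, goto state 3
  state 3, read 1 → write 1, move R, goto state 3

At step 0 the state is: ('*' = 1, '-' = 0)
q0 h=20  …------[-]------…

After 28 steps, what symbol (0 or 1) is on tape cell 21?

step 0: q0 h=20  …------[-]------…
step 1: q1 h=21  …-----*[-]------…
step 2: q1 h=22  …----**[-]------…
step 3: q1 h=23  …---***[-]------…
step 4: q1 h=24  …--****[-]------…
step 5: q1 h=25  …-*****[-]------…
step 6: q1 h=26  …******[-]------…
step 7: q1 h=27  …******[-]------…
step 8: q1 h=28  …******[-]------…
step 9: q1 h=29  …******[-]------…
step 10: q1 h=30  …******[-]------…
step 11: q1 h=31  …******[-]------…
step 12: q1 h=32  …******[-]------…
step 13: q1 h=33  …******[-]------…
step 14: q1 h=34  …******[-]------|
step 15: q1 h=35  …******[-]-----|
step 16: q1 h=36  …******[-]----|
step 17: q1 h=37  …******[-]---|
step 18: q1 h=38  …******[-]--|
step 19: q1 h=39  …******[-]-|
step 20: q1 h=40  …******[-]|
step 21: q1 h=40  …******[*]|
step 22: q2 h=39  …******[*]*|
step 23: q1 h=38  …******[*]**|
step 24: q2 h=37  …******[*]***|
step 25: q1 h=36  …******[*]****|
step 26: q2 h=35  …******[*]*****|
step 27: q1 h=34  …******[*]******|
step 28: q2 h=33  …******[*]******…

1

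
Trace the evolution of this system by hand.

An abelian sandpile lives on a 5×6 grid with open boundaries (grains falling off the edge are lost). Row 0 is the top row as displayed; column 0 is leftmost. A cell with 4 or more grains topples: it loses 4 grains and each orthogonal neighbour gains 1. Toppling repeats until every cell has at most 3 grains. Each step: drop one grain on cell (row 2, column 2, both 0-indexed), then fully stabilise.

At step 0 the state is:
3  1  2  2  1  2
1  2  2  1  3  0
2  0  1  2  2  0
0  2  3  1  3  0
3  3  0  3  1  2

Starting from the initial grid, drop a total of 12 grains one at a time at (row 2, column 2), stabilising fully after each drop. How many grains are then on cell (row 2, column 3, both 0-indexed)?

gen 0: 3  1  2  2  1  2
1  2  2  1  3  0
2  0  1  2  2  0
0  2  3  1  3  0
3  3  0  3  1  2
gen 1: 3  1  2  2  1  2
1  2  2  1  3  0
2  0  2  2  2  0
0  2  3  1  3  0
3  3  0  3  1  2
gen 2: 3  1  2  2  1  2
1  2  2  1  3  0
2  0  3  2  2  0
0  2  3  1  3  0
3  3  0  3  1  2
gen 3: 3  1  2  2  1  2
1  2  3  1  3  0
2  1  1  3  2  0
0  3  0  2  3  0
3  3  1  3  1  2
gen 4: 3  1  2  2  1  2
1  2  3  1  3  0
2  1  2  3  2  0
0  3  0  2  3  0
3  3  1  3  1  2
gen 5: 3  1  2  2  1  2
1  2  3  1  3  0
2  1  3  3  2  0
0  3  0  2  3  0
3  3  1  3  1  2
gen 6: 3  1  3  2  1  2
1  3  0  3  3  0
2  2  2  0  3  0
0  3  1  3  3  0
3  3  1  3  1  2
gen 7: 3  1  3  2  1  2
1  3  0  3  3  0
2  2  3  0  3  0
0  3  1  3  3  0
3  3  1  3  1  2
gen 8: 3  1  3  2  1  2
1  3  1  3  3  0
2  3  0  1  3  0
0  3  2  3  3  0
3  3  1  3  1  2
gen 9: 3  1  3  2  1  2
1  3  1  3  3  0
2  3  1  1  3  0
0  3  2  3  3  0
3  3  1  3  1  2
gen 10: 3  1  3  2  1  2
1  3  1  3  3  0
2  3  2  1  3  0
0  3  2  3  3  0
3  3  1  3  1  2
gen 11: 3  1  3  2  1  2
1  3  1  3  3  0
2  3  3  1  3  0
0  3  2  3  3  0
3  3  1  3  1  2
gen 12: 3  3  1  0  3  2
2  1  2  3  1  1
3  3  0  2  2  1
2  2  3  3  1  1
0  2  0  1  3  2

2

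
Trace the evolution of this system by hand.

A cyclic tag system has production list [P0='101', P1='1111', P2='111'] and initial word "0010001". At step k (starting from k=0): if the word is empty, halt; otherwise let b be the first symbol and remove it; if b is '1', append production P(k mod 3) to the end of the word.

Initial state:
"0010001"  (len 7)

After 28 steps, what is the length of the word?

t=0: "0010001"  (len 7)
t=1: "010001"  (len 6)
t=2: "10001"  (len 5)
t=3: "0001111"  (len 7)
t=4: "001111"  (len 6)
t=5: "01111"  (len 5)
t=6: "1111"  (len 4)
t=7: "111101"  (len 6)
t=8: "111011111"  (len 9)
t=9: "11011111111"  (len 11)
t=10: "1011111111101"  (len 13)
t=11: "0111111111011111"  (len 16)
t=12: "111111111011111"  (len 15)
t=13: "11111111011111101"  (len 17)
t=14: "11111110111111011111"  (len 20)
t=15: "1111110111111011111111"  (len 22)
t=16: "111110111111011111111101"  (len 24)
t=17: "111101111110111111111011111"  (len 27)
t=18: "11101111110111111111011111111"  (len 29)
t=19: "1101111110111111111011111111101"  (len 31)
t=20: "1011111101111111110111111111011111"  (len 34)
t=21: "011111101111111110111111111011111111"  (len 36)
t=22: "11111101111111110111111111011111111"  (len 35)
t=23: "11111011111111101111111110111111111111"  (len 38)
t=24: "1111011111111101111111110111111111111111"  (len 40)
t=25: "111011111111101111111110111111111111111101"  (len 42)
t=26: "110111111111011111111101111111111111111011111"  (len 45)
t=27: "10111111111011111111101111111111111111011111111"  (len 47)
t=28: "0111111111011111111101111111111111111011111111101"  (len 49)

49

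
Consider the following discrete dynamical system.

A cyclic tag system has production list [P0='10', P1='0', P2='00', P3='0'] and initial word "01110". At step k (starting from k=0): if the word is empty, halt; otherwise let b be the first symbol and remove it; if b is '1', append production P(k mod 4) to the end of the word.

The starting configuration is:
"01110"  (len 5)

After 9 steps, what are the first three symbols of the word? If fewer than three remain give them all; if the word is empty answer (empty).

gen 0: "01110"  (len 5)
gen 1: "1110"  (len 4)
gen 2: "1100"  (len 4)
gen 3: "10000"  (len 5)
gen 4: "00000"  (len 5)
gen 5: "0000"  (len 4)
gen 6: "000"  (len 3)
gen 7: "00"  (len 2)
gen 8: "0"  (len 1)
gen 9: (halted — word empty)

(empty)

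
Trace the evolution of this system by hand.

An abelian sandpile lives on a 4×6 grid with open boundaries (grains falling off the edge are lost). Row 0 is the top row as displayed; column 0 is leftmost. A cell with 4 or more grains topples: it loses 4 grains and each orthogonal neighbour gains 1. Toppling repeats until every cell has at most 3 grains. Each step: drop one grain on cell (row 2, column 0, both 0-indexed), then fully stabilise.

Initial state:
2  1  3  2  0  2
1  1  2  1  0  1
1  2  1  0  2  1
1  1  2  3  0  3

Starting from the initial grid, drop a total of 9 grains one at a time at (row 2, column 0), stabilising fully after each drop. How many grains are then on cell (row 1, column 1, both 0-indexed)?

[0] 2  1  3  2  0  2
1  1  2  1  0  1
1  2  1  0  2  1
1  1  2  3  0  3
[1] 2  1  3  2  0  2
1  1  2  1  0  1
2  2  1  0  2  1
1  1  2  3  0  3
[2] 2  1  3  2  0  2
1  1  2  1  0  1
3  2  1  0  2  1
1  1  2  3  0  3
[3] 2  1  3  2  0  2
2  1  2  1  0  1
0  3  1  0  2  1
2  1  2  3  0  3
[4] 2  1  3  2  0  2
2  1  2  1  0  1
1  3  1  0  2  1
2  1  2  3  0  3
[5] 2  1  3  2  0  2
2  1  2  1  0  1
2  3  1  0  2  1
2  1  2  3  0  3
[6] 2  1  3  2  0  2
2  1  2  1  0  1
3  3  1  0  2  1
2  1  2  3  0  3
[7] 2  1  3  2  0  2
3  2  2  1  0  1
1  0  2  0  2  1
3  2  2  3  0  3
[8] 2  1  3  2  0  2
3  2  2  1  0  1
2  0  2  0  2  1
3  2  2  3  0  3
[9] 2  1  3  2  0  2
3  2  2  1  0  1
3  0  2  0  2  1
3  2  2  3  0  3

2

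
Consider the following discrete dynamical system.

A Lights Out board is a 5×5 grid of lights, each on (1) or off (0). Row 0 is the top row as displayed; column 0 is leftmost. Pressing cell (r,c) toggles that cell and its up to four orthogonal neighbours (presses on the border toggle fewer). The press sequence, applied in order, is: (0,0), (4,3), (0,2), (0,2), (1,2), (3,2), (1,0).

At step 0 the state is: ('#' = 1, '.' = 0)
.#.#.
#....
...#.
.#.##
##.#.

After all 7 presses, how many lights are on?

13

[0] .#.#.
#....
...#.
.#.##
##.#.
[1] #..#.
.....
...#.
.#.##
##.#.
[2] #..#.
.....
...#.
.#..#
###.#
[3] ###..
..#..
...#.
.#..#
###.#
[4] #..#.
.....
...#.
.#..#
###.#
[5] #.##.
.###.
..##.
.#..#
###.#
[6] #.##.
.###.
...#.
..###
##..#
[7] ..##.
#.##.
#..#.
..###
##..#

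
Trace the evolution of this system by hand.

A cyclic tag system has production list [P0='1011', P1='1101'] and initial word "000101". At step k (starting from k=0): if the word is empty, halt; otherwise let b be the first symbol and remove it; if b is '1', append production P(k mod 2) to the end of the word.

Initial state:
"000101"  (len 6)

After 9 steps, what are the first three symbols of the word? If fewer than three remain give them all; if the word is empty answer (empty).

t=0: "000101"  (len 6)
t=1: "00101"  (len 5)
t=2: "0101"  (len 4)
t=3: "101"  (len 3)
t=4: "011101"  (len 6)
t=5: "11101"  (len 5)
t=6: "11011101"  (len 8)
t=7: "10111011011"  (len 11)
t=8: "01110110111101"  (len 14)
t=9: "1110110111101"  (len 13)

111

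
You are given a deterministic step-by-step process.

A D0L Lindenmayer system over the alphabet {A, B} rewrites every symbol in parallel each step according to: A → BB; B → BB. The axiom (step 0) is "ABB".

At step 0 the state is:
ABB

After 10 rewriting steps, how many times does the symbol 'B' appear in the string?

k=0  ABB
k=1  BBBBBB
k=2  BBBBBBBBBBBB
k=3  BBBBBBBBBBBBBBBBBBBBBBBB
k=4  BBBBBBBBBBBBBBBBBBBBBBBBBBBBBBBBBBBBBBBBBBBBBBBB
k=5  BBBBBBBBBBBBBBBBBBBBBBBBBBBBBBBBBBBBBBBBBBBBBBBBBBBBBBBBBBBBBBBBBBBBBBBBBBBBBBBBBBBBBBBBBBBBBBBB
k=6  BBBBBBBBBBBBBBBBBBBBBBBBBBBBBBBBBBBBBBBBBBBBBBBBBBBBBBBBBB…BBBBBBBBBBBBBBBBBBBBBBBBBBBBBBBBBBBBBBBBBBBBBBBBBBBBBBBBBB  (len 192)
k=7  BBBBBBBBBBBBBBBBBBBBBBBBBBBBBBBBBBBBBBBBBBBBBBBBBBBBBBBBBB…BBBBBBBBBBBBBBBBBBBBBBBBBBBBBBBBBBBBBBBBBBBBBBBBBBBBBBBBBB  (len 384)
k=8  BBBBBBBBBBBBBBBBBBBBBBBBBBBBBBBBBBBBBBBBBBBBBBBBBBBBBBBBBB…BBBBBBBBBBBBBBBBBBBBBBBBBBBBBBBBBBBBBBBBBBBBBBBBBBBBBBBBBB  (len 768)
k=9  BBBBBBBBBBBBBBBBBBBBBBBBBBBBBBBBBBBBBBBBBBBBBBBBBBBBBBBBBB…BBBBBBBBBBBBBBBBBBBBBBBBBBBBBBBBBBBBBBBBBBBBBBBBBBBBBBBBBB  (len 1536)
k=10  BBBBBBBBBBBBBBBBBBBBBBBBBBBBBBBBBBBBBBBBBBBBBBBBBBBBBBBBBB…BBBBBBBBBBBBBBBBBBBBBBBBBBBBBBBBBBBBBBBBBBBBBBBBBBBBBBBBBB  (len 3072)

3072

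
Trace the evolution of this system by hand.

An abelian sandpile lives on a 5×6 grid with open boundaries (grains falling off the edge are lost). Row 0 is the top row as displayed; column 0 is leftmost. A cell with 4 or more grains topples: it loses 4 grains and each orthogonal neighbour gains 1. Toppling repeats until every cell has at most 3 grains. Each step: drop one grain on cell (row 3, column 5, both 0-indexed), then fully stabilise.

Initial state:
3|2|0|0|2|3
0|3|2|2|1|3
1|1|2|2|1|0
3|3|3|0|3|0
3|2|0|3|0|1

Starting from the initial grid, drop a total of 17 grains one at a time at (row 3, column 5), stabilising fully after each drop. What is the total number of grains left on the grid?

55

k=0  3|2|0|0|2|3
0|3|2|2|1|3
1|1|2|2|1|0
3|3|3|0|3|0
3|2|0|3|0|1
k=1  3|2|0|0|2|3
0|3|2|2|1|3
1|1|2|2|1|0
3|3|3|0|3|1
3|2|0|3|0|1
k=2  3|2|0|0|2|3
0|3|2|2|1|3
1|1|2|2|1|0
3|3|3|0|3|2
3|2|0|3|0|1
k=3  3|2|0|0|2|3
0|3|2|2|1|3
1|1|2|2|1|0
3|3|3|0|3|3
3|2|0|3|0|1
k=4  3|2|0|0|2|3
0|3|2|2|1|3
1|1|2|2|2|1
3|3|3|1|0|1
3|2|0|3|1|2
k=5  3|2|0|0|2|3
0|3|2|2|1|3
1|1|2|2|2|1
3|3|3|1|0|2
3|2|0|3|1|2
k=6  3|2|0|0|2|3
0|3|2|2|1|3
1|1|2|2|2|1
3|3|3|1|0|3
3|2|0|3|1|2
k=7  3|2|0|0|2|3
0|3|2|2|1|3
1|1|2|2|2|2
3|3|3|1|1|0
3|2|0|3|1|3
k=8  3|2|0|0|2|3
0|3|2|2|1|3
1|1|2|2|2|2
3|3|3|1|1|1
3|2|0|3|1|3
k=9  3|2|0|0|2|3
0|3|2|2|1|3
1|1|2|2|2|2
3|3|3|1|1|2
3|2|0|3|1|3
k=10  3|2|0|0|2|3
0|3|2|2|1|3
1|1|2|2|2|2
3|3|3|1|1|3
3|2|0|3|1|3
k=11  3|2|0|0|2|3
0|3|2|2|1|3
1|1|2|2|2|3
3|3|3|1|2|1
3|2|0|3|2|0
k=12  3|2|0|0|2|3
0|3|2|2|1|3
1|1|2|2|2|3
3|3|3|1|2|2
3|2|0|3|2|0
k=13  3|2|0|0|2|3
0|3|2|2|1|3
1|1|2|2|2|3
3|3|3|1|2|3
3|2|0|3|2|0
k=14  3|2|0|0|3|0
0|3|2|2|2|1
1|1|2|2|3|1
3|3|3|1|3|1
3|2|0|3|2|1
k=15  3|2|0|0|3|0
0|3|2|2|2|1
1|1|2|2|3|1
3|3|3|1|3|2
3|2|0|3|2|1
k=16  3|2|0|0|3|0
0|3|2|2|2|1
1|1|2|2|3|1
3|3|3|1|3|3
3|2|0|3|2|1
k=17  3|2|0|0|3|0
0|3|2|2|3|1
1|1|2|3|0|3
3|3|3|2|1|1
3|2|0|3|3|2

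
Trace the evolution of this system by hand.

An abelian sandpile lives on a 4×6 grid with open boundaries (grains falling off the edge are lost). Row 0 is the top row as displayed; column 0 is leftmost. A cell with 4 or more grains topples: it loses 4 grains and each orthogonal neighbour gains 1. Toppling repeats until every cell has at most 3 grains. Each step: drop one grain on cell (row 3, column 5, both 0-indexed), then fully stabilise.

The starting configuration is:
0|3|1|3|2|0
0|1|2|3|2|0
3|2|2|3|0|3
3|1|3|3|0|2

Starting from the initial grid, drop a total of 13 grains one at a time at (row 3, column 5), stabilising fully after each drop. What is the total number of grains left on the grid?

step 0: 0|3|1|3|2|0
0|1|2|3|2|0
3|2|2|3|0|3
3|1|3|3|0|2
step 1: 0|3|1|3|2|0
0|1|2|3|2|0
3|2|2|3|0|3
3|1|3|3|0|3
step 2: 0|3|1|3|2|0
0|1|2|3|2|1
3|2|2|3|1|0
3|1|3|3|1|1
step 3: 0|3|1|3|2|0
0|1|2|3|2|1
3|2|2|3|1|0
3|1|3|3|1|2
step 4: 0|3|1|3|2|0
0|1|2|3|2|1
3|2|2|3|1|0
3|1|3|3|1|3
step 5: 0|3|1|3|2|0
0|1|2|3|2|1
3|2|2|3|1|1
3|1|3|3|2|0
step 6: 0|3|1|3|2|0
0|1|2|3|2|1
3|2|2|3|1|1
3|1|3|3|2|1
step 7: 0|3|1|3|2|0
0|1|2|3|2|1
3|2|2|3|1|1
3|1|3|3|2|2
step 8: 0|3|1|3|2|0
0|1|2|3|2|1
3|2|2|3|1|1
3|1|3|3|2|3
step 9: 0|3|1|3|2|0
0|1|2|3|2|1
3|2|2|3|1|2
3|1|3|3|3|0
step 10: 0|3|1|3|2|0
0|1|2|3|2|1
3|2|2|3|1|2
3|1|3|3|3|1
step 11: 0|3|1|3|2|0
0|1|2|3|2|1
3|2|2|3|1|2
3|1|3|3|3|2
step 12: 0|3|1|3|2|0
0|1|2|3|2|1
3|2|2|3|1|2
3|1|3|3|3|3
step 13: 0|3|3|0|3|0
0|2|0|2|3|1
3|3|1|2|3|3
3|2|1|2|1|1

42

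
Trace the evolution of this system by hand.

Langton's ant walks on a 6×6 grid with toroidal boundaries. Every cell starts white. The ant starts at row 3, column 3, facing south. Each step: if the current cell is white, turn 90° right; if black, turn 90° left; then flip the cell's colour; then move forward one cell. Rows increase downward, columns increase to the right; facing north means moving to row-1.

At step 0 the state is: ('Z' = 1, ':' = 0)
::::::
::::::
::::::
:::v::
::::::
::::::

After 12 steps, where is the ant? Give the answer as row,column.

3,5

t=0: ::::::
::::::
::::::
:::v::
::::::
::::::
t=1: ::::::
::::::
::::::
::<Z::
::::::
::::::
t=2: ::::::
::::::
::^:::
::ZZ::
::::::
::::::
t=3: ::::::
::::::
::Z>::
::ZZ::
::::::
::::::
t=4: ::::::
::::::
::ZZ::
::Zv::
::::::
::::::
t=5: ::::::
::::::
::ZZ::
::Z:>:
::::::
::::::
t=6: ::::::
::::::
::ZZ::
::Z:Z:
::::v:
::::::
t=7: ::::::
::::::
::ZZ::
::Z:Z:
:::<Z:
::::::
t=8: ::::::
::::::
::ZZ::
::Z^Z:
:::ZZ:
::::::
t=9: ::::::
::::::
::ZZ::
::ZZ>:
:::ZZ:
::::::
t=10: ::::::
::::::
::ZZ^:
::ZZ::
:::ZZ:
::::::
t=11: ::::::
::::::
::ZZZ>
::ZZ::
:::ZZ:
::::::
t=12: ::::::
::::::
::ZZZZ
::ZZ:v
:::ZZ:
::::::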